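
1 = 1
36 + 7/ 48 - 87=-50.85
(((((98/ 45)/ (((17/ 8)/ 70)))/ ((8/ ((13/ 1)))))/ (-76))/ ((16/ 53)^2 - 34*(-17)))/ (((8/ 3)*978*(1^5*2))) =-12525331/ 24622415954496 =-0.00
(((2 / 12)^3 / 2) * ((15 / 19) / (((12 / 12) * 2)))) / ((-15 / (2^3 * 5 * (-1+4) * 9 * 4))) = -5 / 19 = -0.26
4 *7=28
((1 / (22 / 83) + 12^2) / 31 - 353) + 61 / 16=-1879159 / 5456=-344.42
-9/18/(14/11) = -11/28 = -0.39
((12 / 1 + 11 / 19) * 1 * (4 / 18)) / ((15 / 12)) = 2.24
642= 642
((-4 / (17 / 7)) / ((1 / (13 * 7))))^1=-2548 / 17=-149.88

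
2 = 2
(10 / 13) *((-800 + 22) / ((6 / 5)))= -19450 / 39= -498.72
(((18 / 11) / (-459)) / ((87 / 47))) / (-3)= 94 / 146421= 0.00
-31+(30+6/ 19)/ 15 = -28.98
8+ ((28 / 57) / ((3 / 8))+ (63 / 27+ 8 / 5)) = 11323 / 855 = 13.24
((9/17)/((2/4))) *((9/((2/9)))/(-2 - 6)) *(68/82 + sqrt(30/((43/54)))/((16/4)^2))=-729/164 - 6561 *sqrt(215)/46784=-6.50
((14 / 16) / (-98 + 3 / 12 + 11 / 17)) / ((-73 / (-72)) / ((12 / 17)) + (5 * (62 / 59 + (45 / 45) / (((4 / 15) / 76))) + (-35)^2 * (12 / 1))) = -1011024 / 1809946258859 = -0.00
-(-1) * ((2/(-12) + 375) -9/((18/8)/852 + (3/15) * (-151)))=386057449/1029126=375.13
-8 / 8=-1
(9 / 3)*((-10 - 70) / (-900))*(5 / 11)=4 / 33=0.12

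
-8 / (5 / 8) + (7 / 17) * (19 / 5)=-191 / 17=-11.24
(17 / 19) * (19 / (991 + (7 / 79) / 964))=1294652 / 75470603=0.02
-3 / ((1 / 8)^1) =-24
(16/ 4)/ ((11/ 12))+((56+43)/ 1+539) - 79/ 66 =3847/ 6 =641.17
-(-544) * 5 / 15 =544 / 3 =181.33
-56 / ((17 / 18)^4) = -5878656 / 83521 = -70.39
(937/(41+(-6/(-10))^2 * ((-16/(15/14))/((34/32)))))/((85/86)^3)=595984472/22071797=27.00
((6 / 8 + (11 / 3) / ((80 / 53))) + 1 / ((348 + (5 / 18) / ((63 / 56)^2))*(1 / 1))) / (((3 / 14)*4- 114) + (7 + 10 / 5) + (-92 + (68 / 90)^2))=-45800378505 / 2814947566064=-0.02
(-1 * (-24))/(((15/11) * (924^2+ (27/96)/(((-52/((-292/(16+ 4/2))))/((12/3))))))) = 18304/887927405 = 0.00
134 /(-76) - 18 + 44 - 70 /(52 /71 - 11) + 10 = 1137289 /27702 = 41.05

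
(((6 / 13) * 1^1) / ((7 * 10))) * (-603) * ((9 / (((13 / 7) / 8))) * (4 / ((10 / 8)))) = -2083968 / 4225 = -493.25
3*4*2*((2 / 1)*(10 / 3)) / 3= 160 / 3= 53.33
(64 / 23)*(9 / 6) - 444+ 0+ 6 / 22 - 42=-121833 / 253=-481.55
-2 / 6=-1 / 3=-0.33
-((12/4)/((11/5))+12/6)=-37/11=-3.36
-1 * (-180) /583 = 180 /583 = 0.31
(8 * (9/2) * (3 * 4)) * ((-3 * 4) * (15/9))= -8640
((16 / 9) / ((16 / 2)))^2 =4 / 81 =0.05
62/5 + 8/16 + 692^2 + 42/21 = 4788789/10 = 478878.90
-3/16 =-0.19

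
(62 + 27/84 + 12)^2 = 5523.67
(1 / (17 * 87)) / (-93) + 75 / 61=10315964 / 8390367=1.23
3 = 3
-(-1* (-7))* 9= -63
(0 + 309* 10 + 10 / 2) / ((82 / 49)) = 151655 / 82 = 1849.45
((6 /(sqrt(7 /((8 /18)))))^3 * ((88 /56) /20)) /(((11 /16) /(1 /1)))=256 * sqrt(7) /1715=0.39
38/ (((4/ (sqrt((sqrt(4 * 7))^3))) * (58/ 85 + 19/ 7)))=11305 * sqrt(2) * 7^(3/ 4)/ 2021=34.04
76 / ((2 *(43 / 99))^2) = 100.71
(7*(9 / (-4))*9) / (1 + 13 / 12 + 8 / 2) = -1701 / 73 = -23.30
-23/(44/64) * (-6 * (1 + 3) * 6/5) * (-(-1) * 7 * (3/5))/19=1112832/5225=212.98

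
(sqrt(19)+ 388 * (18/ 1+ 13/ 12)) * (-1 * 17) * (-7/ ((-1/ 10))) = -26433470/ 3- 1190 * sqrt(19) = -8816343.76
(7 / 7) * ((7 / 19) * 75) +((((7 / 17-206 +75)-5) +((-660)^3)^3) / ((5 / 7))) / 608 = -565551784328438476799717627 / 10336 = -54716697400197221052604.26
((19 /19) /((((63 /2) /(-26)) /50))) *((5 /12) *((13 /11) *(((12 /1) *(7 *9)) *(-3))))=507000 /11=46090.91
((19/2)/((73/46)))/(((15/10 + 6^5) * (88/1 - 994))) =-437/514388295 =-0.00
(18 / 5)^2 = 324 / 25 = 12.96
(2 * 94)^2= 35344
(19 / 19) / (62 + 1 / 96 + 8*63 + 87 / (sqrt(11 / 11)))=96 / 62689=0.00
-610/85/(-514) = 61/4369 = 0.01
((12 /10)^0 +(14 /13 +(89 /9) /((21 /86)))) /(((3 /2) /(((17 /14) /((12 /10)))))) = 8891425 /309582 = 28.72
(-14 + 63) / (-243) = -49 / 243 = -0.20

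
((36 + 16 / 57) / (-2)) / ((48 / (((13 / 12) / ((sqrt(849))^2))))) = -6721 / 13937184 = -0.00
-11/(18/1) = -11/18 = -0.61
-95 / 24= -3.96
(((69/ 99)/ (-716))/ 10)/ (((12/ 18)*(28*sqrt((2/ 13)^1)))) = -23*sqrt(26)/ 8821120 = -0.00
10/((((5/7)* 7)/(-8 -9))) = -34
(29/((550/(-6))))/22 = -87/6050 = -0.01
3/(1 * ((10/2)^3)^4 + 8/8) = 3/244140626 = 0.00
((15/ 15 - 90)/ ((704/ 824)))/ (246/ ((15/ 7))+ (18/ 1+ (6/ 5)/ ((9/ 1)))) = -137505/ 175472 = -0.78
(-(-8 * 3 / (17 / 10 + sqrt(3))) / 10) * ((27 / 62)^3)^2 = 0.00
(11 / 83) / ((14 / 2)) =11 / 581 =0.02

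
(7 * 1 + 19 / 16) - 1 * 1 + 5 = 195 / 16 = 12.19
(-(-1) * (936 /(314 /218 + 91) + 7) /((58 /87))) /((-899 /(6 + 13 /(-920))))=-712699419 /4166829040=-0.17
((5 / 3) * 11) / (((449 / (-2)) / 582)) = -21340 / 449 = -47.53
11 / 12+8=107 / 12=8.92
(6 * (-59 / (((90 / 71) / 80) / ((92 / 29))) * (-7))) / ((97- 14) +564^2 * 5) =43163456 / 138378981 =0.31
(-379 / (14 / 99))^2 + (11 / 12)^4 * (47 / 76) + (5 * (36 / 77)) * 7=6101281954672357 / 849429504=7182799.66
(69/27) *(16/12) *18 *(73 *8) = 107456/3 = 35818.67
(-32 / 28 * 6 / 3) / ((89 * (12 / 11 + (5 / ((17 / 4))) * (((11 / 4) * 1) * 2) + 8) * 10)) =-748 / 4532325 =-0.00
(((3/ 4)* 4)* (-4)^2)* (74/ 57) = 1184/ 19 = 62.32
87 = 87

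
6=6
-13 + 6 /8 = -49 /4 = -12.25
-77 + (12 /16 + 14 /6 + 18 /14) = -6101 /84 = -72.63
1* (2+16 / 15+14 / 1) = 17.07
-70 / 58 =-35 / 29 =-1.21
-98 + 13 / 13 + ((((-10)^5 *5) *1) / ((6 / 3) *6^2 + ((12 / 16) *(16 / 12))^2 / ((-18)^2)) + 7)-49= -165242731 / 23329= -7083.15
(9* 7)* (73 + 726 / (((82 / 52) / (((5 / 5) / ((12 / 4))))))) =584955 / 41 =14267.20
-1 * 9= -9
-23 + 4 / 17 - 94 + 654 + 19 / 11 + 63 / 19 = 542.28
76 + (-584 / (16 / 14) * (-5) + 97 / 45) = 118492 / 45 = 2633.16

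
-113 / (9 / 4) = -452 / 9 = -50.22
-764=-764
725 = 725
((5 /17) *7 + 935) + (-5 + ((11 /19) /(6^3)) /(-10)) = 650278613 /697680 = 932.06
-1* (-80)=80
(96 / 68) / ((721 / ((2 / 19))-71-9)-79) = 48 / 227477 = 0.00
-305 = -305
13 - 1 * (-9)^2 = -68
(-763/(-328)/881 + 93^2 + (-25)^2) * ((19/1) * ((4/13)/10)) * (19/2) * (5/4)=967440288195/15026336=64382.98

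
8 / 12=2 / 3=0.67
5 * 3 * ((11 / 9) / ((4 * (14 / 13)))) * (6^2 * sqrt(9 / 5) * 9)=11583 * sqrt(5) / 14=1850.03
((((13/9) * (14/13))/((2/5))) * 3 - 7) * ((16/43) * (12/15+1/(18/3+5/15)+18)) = 32.92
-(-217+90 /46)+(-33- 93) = 2048 /23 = 89.04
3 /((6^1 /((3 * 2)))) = 3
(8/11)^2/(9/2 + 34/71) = 9088/85547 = 0.11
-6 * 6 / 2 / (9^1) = -2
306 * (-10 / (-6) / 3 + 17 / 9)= 748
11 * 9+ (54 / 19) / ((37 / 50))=72297 / 703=102.84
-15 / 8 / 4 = -15 / 32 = -0.47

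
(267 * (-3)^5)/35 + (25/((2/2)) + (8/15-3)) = -192277/105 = -1831.21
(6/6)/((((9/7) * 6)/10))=35/27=1.30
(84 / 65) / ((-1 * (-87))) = 0.01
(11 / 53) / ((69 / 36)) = 132 / 1219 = 0.11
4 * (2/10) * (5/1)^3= 100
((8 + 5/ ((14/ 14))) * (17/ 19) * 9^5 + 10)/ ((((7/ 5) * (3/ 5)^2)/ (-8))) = -10902271.51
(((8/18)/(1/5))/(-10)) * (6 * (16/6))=-32/9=-3.56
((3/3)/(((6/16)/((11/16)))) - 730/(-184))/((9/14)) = 11207/1242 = 9.02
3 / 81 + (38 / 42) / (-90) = 0.03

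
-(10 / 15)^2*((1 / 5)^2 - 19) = 632 / 75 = 8.43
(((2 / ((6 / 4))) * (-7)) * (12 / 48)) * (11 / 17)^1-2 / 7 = -1.80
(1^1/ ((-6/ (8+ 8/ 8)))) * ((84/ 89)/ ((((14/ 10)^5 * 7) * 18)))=-3125/ 1495823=-0.00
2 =2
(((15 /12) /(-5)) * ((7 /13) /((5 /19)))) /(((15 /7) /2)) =-931 /1950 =-0.48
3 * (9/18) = 3/2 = 1.50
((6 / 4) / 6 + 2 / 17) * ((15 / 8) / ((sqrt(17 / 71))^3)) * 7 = 41.19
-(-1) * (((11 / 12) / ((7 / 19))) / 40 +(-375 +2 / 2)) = -1256431 / 3360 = -373.94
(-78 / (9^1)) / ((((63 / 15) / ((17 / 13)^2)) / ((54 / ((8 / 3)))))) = -71.46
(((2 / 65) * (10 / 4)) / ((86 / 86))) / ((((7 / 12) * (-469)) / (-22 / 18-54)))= 284 / 18291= 0.02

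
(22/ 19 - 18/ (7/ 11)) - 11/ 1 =-5071/ 133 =-38.13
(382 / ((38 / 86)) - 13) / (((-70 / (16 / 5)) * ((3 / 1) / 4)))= -172576 / 3325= -51.90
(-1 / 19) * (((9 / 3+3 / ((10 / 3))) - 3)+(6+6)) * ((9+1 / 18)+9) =-2795 / 228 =-12.26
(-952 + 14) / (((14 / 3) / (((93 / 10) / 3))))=-6231 / 10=-623.10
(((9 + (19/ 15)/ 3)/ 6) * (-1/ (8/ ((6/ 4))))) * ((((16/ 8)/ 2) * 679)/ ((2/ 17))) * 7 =-4282453/ 360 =-11895.70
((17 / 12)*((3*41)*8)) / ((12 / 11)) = 7667 / 6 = 1277.83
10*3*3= 90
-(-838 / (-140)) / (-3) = 419 / 210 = 2.00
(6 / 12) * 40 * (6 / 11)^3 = 4320 / 1331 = 3.25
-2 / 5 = -0.40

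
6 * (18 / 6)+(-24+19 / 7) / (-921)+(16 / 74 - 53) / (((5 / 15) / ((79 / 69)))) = -895806344 / 5486397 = -163.28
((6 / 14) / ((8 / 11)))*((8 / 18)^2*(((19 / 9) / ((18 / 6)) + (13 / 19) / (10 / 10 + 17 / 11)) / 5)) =153659 / 6786990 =0.02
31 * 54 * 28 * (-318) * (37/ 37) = -14905296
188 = 188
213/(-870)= -71/290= -0.24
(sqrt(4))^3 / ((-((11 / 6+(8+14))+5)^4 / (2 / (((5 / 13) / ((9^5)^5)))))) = -193522324746117318649618482432 / 4478725205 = -43209242784100954604.03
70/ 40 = 1.75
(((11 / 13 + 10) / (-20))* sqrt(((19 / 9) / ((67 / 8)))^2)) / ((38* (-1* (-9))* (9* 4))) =-0.00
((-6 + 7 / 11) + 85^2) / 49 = 147.34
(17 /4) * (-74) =-629 /2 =-314.50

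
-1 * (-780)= 780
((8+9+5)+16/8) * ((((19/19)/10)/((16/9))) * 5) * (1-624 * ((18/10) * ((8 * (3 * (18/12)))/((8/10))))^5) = -58745343588021/4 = -14686335897005.25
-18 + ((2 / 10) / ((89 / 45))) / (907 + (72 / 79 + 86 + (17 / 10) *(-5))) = -249421968 / 13856855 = -18.00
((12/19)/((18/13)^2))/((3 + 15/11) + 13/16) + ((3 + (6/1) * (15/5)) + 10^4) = 4683273947/467343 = 10021.06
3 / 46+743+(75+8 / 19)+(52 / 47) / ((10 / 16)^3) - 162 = 3394162251 / 5134750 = 661.02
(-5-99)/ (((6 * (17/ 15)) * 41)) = -260/ 697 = -0.37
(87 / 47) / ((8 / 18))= 783 / 188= 4.16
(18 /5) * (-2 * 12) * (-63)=27216 /5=5443.20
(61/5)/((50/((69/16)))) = 4209/4000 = 1.05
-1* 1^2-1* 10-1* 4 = -15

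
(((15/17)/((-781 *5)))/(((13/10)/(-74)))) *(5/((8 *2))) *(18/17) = 0.00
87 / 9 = 9.67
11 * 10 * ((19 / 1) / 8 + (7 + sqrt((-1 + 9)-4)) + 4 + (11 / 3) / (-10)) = 19811 / 12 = 1650.92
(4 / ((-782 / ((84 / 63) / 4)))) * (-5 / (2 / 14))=70 / 1173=0.06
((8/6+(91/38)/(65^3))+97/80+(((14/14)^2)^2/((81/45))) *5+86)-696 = -34949085421/57798000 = -604.68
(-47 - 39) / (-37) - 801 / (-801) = 123 / 37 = 3.32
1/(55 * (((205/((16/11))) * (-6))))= -8/372075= -0.00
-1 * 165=-165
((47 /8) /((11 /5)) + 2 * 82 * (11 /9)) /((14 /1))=22981 /1584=14.51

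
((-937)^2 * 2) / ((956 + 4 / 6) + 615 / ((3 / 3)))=5267814 / 4715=1117.25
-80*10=-800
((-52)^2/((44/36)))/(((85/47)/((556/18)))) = 35330464/935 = 37786.59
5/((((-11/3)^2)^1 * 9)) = 5/121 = 0.04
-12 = -12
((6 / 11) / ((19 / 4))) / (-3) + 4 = 828 / 209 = 3.96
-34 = -34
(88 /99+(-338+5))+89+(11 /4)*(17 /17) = -8653 /36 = -240.36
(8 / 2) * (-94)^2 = 35344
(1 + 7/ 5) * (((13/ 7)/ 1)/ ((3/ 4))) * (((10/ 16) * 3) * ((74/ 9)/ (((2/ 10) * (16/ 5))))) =12025/ 84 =143.15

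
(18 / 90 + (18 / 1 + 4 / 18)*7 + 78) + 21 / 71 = 658334 / 3195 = 206.05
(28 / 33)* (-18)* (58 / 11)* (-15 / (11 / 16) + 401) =-40642224 / 1331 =-30535.10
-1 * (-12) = 12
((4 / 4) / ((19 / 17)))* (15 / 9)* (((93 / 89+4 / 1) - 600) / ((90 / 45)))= -4500835 / 10146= -443.61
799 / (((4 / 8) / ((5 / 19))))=7990 / 19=420.53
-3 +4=1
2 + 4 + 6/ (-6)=5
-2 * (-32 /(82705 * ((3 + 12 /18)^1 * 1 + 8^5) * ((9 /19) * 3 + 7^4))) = 0.00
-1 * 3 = -3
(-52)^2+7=2711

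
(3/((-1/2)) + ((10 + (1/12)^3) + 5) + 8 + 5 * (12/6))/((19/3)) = 46657/10944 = 4.26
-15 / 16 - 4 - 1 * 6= -175 / 16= -10.94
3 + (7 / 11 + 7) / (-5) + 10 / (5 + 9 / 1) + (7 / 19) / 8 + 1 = 189199 / 58520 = 3.23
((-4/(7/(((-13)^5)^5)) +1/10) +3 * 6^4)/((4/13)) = 3669333207730744666335988178531/280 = 13104761456181230951199960000.00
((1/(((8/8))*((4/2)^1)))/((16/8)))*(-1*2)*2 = -1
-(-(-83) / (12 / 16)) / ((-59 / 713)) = 236716 / 177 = 1337.38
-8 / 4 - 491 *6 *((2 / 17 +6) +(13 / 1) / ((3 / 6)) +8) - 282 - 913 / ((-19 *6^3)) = -8265440479 / 69768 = -118470.37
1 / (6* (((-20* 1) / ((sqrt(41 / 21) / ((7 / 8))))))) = -sqrt(861) / 2205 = -0.01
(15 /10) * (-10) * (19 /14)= -285 /14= -20.36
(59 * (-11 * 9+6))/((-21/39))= 10190.14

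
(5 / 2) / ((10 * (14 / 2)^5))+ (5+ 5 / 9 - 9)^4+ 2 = 62968642165 / 441082908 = 142.76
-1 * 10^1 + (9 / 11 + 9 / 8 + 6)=-181 / 88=-2.06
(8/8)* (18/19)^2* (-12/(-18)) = 216/361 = 0.60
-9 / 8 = -1.12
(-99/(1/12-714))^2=1411344/73393489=0.02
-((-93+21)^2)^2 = -26873856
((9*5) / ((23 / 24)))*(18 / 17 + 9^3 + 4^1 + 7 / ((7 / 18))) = 13807800 / 391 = 35314.07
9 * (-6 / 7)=-54 / 7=-7.71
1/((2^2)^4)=1/256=0.00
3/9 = 1/3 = 0.33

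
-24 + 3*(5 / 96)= -23.84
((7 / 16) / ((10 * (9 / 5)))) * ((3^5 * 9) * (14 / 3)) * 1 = 3969 / 16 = 248.06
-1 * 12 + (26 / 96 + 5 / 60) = -559 / 48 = -11.65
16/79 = 0.20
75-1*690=-615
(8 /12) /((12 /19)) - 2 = -17 /18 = -0.94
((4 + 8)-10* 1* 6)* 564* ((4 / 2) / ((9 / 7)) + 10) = -312832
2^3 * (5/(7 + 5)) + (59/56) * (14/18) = 299/72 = 4.15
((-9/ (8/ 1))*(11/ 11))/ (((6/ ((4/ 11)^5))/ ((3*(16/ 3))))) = -3072/ 161051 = -0.02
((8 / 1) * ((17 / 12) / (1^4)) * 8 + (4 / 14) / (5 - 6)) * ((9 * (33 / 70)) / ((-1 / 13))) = -4985.16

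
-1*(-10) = 10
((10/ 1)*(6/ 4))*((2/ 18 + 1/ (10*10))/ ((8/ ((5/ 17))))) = 109/ 1632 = 0.07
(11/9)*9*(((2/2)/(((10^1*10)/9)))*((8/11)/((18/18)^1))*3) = 54/25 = 2.16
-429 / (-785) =0.55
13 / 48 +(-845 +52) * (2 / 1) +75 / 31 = -2355965 / 1488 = -1583.31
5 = 5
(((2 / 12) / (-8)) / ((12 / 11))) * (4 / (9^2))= -11 / 11664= -0.00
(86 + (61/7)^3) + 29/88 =22580099/30184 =748.08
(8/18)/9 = 4/81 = 0.05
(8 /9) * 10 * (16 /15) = 256 /27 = 9.48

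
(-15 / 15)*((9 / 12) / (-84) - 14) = 1569 / 112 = 14.01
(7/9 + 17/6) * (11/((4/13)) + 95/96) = 229255/1728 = 132.67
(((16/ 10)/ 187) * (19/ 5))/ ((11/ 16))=2432/ 51425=0.05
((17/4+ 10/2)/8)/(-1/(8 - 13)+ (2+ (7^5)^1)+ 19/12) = 555/8069176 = 0.00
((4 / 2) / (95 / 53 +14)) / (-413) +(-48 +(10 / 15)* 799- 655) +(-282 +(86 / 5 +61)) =-646654454 / 1728405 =-374.13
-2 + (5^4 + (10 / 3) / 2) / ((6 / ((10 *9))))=9398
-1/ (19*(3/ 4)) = -4/ 57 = -0.07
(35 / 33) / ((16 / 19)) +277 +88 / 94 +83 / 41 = 286129007 / 1017456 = 281.22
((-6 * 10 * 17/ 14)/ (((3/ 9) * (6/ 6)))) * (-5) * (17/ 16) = 65025/ 56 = 1161.16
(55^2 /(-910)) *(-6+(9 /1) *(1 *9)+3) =-1815 /7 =-259.29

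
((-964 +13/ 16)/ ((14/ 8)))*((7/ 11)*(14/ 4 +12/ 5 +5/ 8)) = -365661/ 160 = -2285.38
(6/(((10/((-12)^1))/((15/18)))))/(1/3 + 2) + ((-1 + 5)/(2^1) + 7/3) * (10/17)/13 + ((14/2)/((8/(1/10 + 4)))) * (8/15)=-2749/5950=-0.46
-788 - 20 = -808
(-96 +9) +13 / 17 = -1466 / 17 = -86.24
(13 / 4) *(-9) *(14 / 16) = -819 / 32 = -25.59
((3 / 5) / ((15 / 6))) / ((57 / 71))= 142 / 475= 0.30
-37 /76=-0.49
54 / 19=2.84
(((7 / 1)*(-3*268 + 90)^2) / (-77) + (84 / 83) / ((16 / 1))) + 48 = -169076745 / 3652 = -46297.03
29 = 29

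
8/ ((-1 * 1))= -8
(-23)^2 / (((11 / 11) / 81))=42849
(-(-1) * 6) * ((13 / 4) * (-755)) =-29445 / 2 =-14722.50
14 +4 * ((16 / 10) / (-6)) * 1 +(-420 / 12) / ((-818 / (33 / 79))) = 12553993 / 969330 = 12.95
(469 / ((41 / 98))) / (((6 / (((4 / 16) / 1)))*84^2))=469 / 70848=0.01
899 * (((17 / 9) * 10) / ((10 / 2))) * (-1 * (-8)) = 244528 / 9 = 27169.78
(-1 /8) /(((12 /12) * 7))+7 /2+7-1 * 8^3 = -28085 /56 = -501.52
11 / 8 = 1.38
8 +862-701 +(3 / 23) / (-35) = 136042 / 805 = 169.00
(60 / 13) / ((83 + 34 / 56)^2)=47040 / 71243653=0.00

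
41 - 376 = -335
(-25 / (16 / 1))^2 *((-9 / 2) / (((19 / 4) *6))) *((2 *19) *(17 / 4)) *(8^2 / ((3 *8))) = -10625 / 64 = -166.02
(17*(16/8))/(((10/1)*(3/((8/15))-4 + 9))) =8/25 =0.32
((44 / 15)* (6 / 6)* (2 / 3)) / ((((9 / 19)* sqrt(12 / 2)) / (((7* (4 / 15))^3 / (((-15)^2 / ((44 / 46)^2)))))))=8882306048* sqrt(6) / 488076890625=0.04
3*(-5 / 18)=-5 / 6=-0.83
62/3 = 20.67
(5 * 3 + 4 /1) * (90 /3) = 570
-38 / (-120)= 19 / 60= 0.32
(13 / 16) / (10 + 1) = 0.07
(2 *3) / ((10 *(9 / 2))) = 2 / 15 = 0.13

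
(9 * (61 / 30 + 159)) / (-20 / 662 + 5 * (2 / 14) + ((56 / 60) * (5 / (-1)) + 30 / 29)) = -2921484447 / 5942770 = -491.60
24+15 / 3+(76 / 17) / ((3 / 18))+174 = 3907 / 17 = 229.82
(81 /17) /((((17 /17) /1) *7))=81 /119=0.68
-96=-96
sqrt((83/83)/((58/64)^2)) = 32/29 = 1.10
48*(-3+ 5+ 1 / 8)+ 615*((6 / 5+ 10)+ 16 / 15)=7646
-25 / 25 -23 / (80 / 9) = -287 / 80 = -3.59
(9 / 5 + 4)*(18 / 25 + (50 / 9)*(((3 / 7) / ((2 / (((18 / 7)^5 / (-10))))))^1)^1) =-73.45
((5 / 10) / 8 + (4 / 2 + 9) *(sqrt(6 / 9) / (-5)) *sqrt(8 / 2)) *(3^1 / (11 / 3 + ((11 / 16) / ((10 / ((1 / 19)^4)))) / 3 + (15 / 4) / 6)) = 11728890 / 268461271 - 275237952 *sqrt(6) / 268461271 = -2.47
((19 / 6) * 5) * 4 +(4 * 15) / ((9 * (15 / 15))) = 70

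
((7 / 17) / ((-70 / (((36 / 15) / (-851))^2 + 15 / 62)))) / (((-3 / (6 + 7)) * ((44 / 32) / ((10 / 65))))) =362112404 / 524774149625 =0.00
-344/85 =-4.05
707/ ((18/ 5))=3535/ 18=196.39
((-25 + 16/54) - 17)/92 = -563/1242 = -0.45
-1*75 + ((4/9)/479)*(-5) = -323345/4311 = -75.00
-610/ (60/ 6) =-61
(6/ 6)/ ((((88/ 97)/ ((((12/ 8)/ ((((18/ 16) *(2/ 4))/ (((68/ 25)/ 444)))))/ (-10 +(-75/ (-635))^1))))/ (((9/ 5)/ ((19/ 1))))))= -209423/ 1213114375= -0.00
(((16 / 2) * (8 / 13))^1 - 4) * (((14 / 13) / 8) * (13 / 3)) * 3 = 21 / 13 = 1.62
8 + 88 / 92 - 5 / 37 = 7507 / 851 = 8.82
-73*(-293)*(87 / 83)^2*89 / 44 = 14408507349 / 303116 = 47534.63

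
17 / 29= 0.59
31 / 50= 0.62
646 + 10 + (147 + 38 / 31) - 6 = 798.23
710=710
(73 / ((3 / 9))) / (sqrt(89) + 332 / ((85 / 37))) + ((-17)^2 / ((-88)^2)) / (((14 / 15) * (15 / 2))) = 1130816873149 / 740449893568 - 1582275 * sqrt(89) / 150253631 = 1.43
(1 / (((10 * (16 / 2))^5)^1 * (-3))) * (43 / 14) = -43 / 137625600000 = -0.00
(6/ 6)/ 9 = 1/ 9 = 0.11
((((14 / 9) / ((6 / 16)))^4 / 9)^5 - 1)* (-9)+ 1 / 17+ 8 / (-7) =-11479088519000228703475982465896654333444082 / 33097278343799527839617007371579559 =-346828775.46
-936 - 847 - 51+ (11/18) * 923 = -22859/18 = -1269.94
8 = 8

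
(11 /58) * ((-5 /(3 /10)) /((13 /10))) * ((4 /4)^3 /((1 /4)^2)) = -44000 /1131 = -38.90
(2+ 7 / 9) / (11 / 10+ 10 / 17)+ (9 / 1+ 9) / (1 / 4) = 190226 / 2583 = 73.65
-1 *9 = -9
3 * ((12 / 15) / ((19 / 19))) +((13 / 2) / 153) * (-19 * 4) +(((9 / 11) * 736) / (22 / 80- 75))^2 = 53020536065606 / 826986910365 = 64.11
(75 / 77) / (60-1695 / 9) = -45 / 5929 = -0.01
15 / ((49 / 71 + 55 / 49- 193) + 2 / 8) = -13916 / 177139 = -0.08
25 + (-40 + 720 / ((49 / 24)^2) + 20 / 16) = 1526825 / 9604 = 158.98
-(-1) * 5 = 5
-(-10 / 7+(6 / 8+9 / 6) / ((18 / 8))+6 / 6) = -4 / 7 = -0.57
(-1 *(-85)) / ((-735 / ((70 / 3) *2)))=-340 / 63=-5.40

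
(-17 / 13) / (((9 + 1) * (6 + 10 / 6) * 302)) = -51 / 902980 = -0.00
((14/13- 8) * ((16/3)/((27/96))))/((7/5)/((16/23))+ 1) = -409600/9399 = -43.58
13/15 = 0.87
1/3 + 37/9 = 40/9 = 4.44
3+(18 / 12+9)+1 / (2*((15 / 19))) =212 / 15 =14.13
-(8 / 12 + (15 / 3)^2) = -77 / 3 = -25.67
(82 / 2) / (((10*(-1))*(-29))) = 41 / 290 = 0.14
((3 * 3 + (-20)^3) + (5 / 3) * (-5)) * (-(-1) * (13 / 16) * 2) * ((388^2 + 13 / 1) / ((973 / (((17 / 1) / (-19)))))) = 399243890903 / 221844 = 1799660.53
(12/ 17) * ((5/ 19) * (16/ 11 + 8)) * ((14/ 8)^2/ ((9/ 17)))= 6370/ 627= 10.16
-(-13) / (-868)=-13 / 868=-0.01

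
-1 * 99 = -99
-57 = -57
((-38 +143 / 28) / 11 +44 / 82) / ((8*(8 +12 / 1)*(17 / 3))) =-18591 / 6869632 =-0.00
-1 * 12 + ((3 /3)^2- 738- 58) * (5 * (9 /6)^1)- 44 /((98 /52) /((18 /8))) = -590649 /98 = -6027.03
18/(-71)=-18/71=-0.25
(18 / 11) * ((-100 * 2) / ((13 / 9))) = -32400 / 143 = -226.57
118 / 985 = 0.12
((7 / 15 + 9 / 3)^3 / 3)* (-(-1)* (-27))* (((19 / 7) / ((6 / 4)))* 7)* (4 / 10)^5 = -170979328 / 3515625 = -48.63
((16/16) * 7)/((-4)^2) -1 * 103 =-1641/16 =-102.56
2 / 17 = 0.12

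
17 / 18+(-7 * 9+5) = -1027 / 18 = -57.06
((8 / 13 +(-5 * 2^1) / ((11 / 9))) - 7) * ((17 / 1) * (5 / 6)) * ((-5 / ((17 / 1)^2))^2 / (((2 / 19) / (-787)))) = 3893387375 / 8430708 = 461.81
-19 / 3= -6.33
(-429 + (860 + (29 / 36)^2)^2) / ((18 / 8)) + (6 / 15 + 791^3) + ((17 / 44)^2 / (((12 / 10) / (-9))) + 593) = 1132312983407798567 / 2286377280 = 495243279.98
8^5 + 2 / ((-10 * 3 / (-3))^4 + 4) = 32768.00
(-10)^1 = -10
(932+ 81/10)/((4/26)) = 122213/20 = 6110.65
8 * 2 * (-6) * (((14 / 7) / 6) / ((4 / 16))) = -128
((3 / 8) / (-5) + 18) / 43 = 717 / 1720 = 0.42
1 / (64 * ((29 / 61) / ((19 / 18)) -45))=-1159 / 3304512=-0.00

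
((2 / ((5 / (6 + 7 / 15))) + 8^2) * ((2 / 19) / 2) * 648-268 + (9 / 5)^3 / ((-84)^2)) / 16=125.18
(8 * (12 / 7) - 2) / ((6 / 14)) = 82 / 3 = 27.33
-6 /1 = -6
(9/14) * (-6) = -27/7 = -3.86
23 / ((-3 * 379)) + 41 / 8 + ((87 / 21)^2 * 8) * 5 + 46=328767041 / 445704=737.64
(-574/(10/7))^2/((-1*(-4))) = 4036081/100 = 40360.81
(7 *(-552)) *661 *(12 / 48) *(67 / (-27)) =14260414 / 9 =1584490.44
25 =25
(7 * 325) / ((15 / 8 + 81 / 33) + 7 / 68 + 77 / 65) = 221221000 / 546207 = 405.01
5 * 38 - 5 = 185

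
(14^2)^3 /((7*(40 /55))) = 1479016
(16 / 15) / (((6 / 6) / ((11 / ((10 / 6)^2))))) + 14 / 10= 703 / 125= 5.62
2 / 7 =0.29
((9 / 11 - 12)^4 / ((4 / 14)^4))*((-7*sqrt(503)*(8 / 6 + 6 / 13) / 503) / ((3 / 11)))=-14960158015005*sqrt(503) / 69627272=-4818820.99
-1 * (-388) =388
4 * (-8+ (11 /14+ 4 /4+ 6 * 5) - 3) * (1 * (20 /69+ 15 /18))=15035 /161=93.39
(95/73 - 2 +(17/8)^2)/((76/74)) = 659821/177536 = 3.72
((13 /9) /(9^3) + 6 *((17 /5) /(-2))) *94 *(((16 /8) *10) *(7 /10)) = -440262536 /32805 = -13420.59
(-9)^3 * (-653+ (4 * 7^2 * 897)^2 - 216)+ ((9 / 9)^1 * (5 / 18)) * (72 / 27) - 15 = -608398744363810 / 27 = -22533286828289.26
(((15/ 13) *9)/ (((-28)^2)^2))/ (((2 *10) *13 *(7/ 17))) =459/ 2908552192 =0.00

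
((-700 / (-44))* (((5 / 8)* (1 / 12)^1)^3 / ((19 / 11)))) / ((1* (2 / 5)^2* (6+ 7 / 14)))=546875 / 437059584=0.00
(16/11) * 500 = 8000/11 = 727.27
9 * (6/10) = 5.40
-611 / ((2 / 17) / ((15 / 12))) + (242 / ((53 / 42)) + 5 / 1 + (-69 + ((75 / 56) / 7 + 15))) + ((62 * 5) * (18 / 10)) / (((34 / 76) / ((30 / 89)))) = -46589042327 / 7858522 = -5928.47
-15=-15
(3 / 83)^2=9 / 6889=0.00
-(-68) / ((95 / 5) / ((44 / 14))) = 1496 / 133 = 11.25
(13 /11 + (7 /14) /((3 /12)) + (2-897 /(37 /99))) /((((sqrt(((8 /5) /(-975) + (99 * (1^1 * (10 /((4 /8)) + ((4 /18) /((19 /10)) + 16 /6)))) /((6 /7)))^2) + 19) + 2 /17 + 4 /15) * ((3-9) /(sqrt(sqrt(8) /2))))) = 1982977750 * 2^(1 /4) /13169636403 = 0.18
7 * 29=203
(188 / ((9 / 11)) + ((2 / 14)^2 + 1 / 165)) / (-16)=-2786951 / 194040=-14.36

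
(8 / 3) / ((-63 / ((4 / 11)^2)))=-128 / 22869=-0.01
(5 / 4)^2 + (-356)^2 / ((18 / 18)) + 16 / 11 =22306067 / 176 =126739.02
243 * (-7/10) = -1701/10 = -170.10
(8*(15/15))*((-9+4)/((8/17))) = -85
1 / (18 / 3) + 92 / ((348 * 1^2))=25 / 58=0.43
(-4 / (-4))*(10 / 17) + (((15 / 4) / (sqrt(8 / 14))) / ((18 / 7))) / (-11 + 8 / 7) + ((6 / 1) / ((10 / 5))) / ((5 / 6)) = 356 / 85 - 245*sqrt(7) / 3312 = 3.99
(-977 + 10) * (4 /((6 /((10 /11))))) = -586.06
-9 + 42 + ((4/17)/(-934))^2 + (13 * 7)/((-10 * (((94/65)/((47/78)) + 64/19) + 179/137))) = 368111703488681/11607311154802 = 31.71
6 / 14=3 / 7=0.43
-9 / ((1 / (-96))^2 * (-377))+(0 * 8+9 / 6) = 167019 / 754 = 221.51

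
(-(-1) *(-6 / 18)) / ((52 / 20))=-5 / 39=-0.13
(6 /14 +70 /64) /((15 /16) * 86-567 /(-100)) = 775 /43932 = 0.02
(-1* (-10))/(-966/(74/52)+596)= -185/1532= -0.12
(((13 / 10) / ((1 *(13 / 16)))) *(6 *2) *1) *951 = 91296 / 5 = 18259.20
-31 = -31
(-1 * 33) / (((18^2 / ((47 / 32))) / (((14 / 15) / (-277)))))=0.00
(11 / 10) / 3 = 11 / 30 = 0.37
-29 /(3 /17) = -493 /3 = -164.33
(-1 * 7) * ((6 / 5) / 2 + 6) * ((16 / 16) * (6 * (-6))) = 8316 / 5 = 1663.20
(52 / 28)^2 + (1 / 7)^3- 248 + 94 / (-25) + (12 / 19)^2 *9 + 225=-61038787 / 3095575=-19.72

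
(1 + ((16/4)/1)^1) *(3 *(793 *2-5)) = 23715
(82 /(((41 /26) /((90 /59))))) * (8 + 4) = 56160 /59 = 951.86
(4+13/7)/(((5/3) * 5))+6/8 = 1017/700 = 1.45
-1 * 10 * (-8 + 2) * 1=60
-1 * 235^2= -55225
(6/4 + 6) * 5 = 75/2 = 37.50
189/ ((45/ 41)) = 861/ 5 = 172.20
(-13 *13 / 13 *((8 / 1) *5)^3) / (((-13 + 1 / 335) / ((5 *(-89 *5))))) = -310076000000 / 2177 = -142432705.56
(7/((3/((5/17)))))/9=35/459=0.08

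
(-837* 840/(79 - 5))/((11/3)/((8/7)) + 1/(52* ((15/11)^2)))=-8226036000/2786729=-2951.86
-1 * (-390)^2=-152100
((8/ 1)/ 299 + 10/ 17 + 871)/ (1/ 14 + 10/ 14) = 1109.33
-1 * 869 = -869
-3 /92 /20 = -3 /1840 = -0.00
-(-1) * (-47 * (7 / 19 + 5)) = -4794 / 19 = -252.32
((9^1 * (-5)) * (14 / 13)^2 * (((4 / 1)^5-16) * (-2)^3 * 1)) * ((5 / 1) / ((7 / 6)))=304819200 / 169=1803663.91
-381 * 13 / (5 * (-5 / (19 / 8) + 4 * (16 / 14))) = -658749 / 1640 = -401.68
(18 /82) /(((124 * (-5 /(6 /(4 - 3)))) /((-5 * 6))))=81 /1271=0.06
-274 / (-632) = 137 / 316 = 0.43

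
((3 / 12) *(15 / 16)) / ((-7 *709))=-15 / 317632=-0.00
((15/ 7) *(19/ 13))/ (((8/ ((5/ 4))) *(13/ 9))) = 12825/ 37856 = 0.34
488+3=491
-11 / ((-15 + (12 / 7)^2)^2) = -26411 / 349281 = -0.08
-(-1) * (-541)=-541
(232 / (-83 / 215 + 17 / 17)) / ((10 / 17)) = 21199 / 33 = 642.39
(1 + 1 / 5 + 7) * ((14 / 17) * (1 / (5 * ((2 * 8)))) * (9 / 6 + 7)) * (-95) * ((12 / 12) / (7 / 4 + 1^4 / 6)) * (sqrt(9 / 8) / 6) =-16359 * sqrt(2) / 3680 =-6.29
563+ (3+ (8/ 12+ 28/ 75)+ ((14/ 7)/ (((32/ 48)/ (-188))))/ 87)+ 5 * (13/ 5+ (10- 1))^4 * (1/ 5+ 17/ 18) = 16992627676/ 163125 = 104169.37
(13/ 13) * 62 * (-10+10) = 0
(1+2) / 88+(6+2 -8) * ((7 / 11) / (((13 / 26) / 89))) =3 / 88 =0.03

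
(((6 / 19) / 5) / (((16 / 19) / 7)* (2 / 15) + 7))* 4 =0.04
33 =33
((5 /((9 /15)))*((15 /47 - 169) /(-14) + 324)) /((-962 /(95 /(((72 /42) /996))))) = -10897070000 /67821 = -160673.98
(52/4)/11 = 13/11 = 1.18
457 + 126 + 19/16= 9347/16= 584.19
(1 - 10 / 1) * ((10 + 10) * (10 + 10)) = -3600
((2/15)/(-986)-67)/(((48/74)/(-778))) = 3565621069/44370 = 80361.08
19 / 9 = 2.11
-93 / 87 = -31 / 29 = -1.07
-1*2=-2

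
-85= -85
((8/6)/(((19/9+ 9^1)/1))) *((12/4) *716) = 6444/25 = 257.76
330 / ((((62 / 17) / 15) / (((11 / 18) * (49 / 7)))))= 359975 / 62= 5806.05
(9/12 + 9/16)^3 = 9261/4096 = 2.26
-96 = -96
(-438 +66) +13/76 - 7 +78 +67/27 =-612209/2052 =-298.35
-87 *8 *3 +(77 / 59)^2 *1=-7262399 / 3481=-2086.30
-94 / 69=-1.36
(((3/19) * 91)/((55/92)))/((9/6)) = 16744/1045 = 16.02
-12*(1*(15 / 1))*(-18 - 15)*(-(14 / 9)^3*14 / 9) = -8451520 / 243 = -34779.92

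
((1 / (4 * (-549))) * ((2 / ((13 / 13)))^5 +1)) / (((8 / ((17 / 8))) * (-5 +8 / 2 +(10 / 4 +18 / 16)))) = -0.00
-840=-840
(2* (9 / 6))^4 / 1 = 81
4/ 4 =1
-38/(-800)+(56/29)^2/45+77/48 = 2625733/1513800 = 1.73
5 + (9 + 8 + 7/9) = 22.78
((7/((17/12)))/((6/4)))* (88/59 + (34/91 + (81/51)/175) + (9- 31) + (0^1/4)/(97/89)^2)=-367387928/5541575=-66.30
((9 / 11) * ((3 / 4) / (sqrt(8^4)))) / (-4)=-27 / 11264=-0.00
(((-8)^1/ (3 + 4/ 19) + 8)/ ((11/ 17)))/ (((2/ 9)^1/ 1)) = 25704/ 671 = 38.31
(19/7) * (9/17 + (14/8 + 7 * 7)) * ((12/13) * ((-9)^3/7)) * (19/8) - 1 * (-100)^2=-3619330909/86632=-41778.22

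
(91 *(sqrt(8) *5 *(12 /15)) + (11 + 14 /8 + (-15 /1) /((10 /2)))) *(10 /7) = 195 /14 + 1040 *sqrt(2) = 1484.71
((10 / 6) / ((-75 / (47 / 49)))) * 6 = -94 / 735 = -0.13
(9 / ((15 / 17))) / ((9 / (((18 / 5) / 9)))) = 34 / 75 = 0.45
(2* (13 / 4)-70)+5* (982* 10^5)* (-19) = -18658000127 / 2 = -9329000063.50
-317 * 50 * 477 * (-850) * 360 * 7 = 16194483900000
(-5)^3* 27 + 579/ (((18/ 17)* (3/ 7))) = -37783/ 18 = -2099.06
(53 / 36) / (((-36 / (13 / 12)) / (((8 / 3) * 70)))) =-24115 / 2916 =-8.27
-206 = -206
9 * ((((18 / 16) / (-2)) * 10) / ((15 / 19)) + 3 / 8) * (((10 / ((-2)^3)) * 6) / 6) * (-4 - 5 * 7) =-2961.56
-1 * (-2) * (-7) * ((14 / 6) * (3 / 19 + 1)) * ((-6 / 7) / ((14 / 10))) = 440 / 19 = 23.16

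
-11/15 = -0.73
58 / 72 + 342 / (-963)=1735 / 3852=0.45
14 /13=1.08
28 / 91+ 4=56 / 13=4.31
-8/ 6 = -4/ 3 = -1.33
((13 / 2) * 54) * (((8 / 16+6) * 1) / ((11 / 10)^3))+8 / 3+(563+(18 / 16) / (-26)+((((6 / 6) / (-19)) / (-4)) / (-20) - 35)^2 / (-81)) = 2264.62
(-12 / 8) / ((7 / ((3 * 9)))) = -81 / 14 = -5.79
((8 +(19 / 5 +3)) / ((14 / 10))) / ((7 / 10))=740 / 49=15.10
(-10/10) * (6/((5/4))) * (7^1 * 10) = -336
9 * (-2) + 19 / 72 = -1277 / 72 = -17.74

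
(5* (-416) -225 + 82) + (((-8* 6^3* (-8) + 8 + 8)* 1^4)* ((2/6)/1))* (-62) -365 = -865844/3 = -288614.67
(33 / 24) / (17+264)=11 / 2248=0.00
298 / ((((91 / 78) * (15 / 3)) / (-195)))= -69732 / 7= -9961.71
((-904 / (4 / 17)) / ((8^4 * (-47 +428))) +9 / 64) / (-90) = -107807 / 70225920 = -0.00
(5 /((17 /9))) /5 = 9 /17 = 0.53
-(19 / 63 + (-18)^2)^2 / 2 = -417425761 / 7938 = -52585.76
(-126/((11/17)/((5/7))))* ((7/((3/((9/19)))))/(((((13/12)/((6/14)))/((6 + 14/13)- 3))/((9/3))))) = -26273160/35321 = -743.84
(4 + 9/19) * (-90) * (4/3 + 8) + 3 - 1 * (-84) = -69747/19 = -3670.89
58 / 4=29 / 2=14.50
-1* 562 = -562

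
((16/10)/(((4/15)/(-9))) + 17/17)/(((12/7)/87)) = -10759/4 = -2689.75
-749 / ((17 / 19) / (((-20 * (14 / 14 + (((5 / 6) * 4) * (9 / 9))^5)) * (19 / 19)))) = 28531162660 / 4131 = 6906599.53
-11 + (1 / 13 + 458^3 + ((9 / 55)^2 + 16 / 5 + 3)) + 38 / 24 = 45336333803791 / 471900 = 96071908.89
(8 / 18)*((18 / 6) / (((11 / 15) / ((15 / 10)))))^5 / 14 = 4982259375 / 18037712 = 276.21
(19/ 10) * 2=19/ 5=3.80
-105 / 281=-0.37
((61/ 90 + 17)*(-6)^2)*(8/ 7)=25456/ 35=727.31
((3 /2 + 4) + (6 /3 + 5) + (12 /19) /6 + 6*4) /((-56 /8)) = -5.23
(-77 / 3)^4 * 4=1735952.64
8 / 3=2.67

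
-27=-27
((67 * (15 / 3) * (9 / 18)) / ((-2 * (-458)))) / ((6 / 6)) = 335 / 1832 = 0.18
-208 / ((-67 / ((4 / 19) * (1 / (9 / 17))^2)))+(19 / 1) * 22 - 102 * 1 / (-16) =351992219 / 824904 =426.71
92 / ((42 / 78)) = 1196 / 7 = 170.86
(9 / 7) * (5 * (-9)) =-405 / 7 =-57.86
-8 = -8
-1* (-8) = 8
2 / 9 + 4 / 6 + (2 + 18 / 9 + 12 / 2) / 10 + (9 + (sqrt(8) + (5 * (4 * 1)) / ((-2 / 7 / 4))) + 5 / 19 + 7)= -259.02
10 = 10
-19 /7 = -2.71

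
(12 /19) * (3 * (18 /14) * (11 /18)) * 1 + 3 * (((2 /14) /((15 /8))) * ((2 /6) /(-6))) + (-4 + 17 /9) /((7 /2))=5224 /5985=0.87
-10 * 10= -100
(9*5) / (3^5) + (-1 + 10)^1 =248 / 27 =9.19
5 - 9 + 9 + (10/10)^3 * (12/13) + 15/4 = 503/52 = 9.67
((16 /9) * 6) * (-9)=-96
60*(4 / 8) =30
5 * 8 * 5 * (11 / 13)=2200 / 13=169.23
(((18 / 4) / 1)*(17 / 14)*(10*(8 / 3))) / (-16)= -255 / 28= -9.11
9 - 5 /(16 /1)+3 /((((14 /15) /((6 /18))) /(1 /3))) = 1013 /112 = 9.04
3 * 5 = 15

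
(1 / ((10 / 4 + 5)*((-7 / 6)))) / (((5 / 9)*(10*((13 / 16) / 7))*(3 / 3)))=-288 / 1625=-0.18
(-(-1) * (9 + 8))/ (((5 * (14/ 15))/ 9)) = 459/ 14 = 32.79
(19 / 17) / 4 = 19 / 68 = 0.28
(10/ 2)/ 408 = 5/ 408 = 0.01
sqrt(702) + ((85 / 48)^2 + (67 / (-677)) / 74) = 29.63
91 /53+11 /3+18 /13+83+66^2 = 9189403 /2067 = 4445.77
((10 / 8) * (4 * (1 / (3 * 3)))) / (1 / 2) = 10 / 9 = 1.11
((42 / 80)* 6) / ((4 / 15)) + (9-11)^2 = 15.81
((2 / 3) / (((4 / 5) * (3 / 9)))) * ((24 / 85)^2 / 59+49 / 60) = 2.05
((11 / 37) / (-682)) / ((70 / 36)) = -9 / 40145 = -0.00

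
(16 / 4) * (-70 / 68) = -70 / 17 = -4.12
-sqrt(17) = -4.12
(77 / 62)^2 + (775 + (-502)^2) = 971688405 / 3844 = 252780.54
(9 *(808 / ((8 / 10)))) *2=18180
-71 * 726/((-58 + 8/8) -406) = 51546/463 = 111.33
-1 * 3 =-3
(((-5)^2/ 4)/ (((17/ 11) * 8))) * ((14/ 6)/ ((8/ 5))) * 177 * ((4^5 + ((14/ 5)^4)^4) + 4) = 2473788657561280377087/ 1328125000000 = 1862617342.16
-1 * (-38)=38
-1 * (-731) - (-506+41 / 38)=46965 / 38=1235.92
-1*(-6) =6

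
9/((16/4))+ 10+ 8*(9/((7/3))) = 1207/28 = 43.11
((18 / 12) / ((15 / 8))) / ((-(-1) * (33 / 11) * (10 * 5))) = 2 / 375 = 0.01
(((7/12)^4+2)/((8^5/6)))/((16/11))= 0.00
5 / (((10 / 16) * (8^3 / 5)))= 5 / 64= 0.08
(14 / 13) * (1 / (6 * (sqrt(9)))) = 7 / 117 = 0.06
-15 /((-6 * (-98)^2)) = 5 /19208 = 0.00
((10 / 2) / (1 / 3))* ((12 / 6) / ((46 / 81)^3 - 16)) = -1594323 / 840572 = -1.90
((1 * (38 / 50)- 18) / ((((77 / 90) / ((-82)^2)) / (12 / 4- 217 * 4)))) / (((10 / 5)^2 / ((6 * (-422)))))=-5712514207128 / 77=-74188496196.47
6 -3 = 3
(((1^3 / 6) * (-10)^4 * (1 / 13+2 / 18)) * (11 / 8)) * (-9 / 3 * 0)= 0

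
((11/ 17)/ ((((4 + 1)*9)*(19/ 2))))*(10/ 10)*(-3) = -22/ 4845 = -0.00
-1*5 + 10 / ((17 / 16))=75 / 17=4.41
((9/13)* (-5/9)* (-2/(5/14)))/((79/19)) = 532/1027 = 0.52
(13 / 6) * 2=13 / 3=4.33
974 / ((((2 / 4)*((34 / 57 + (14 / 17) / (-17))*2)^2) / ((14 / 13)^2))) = 6475457213127 / 3443577124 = 1880.44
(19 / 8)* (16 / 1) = 38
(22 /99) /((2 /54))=6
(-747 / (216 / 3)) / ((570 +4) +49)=-83 / 4984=-0.02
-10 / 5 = -2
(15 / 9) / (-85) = -1 / 51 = -0.02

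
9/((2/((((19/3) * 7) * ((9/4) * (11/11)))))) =3591/8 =448.88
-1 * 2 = -2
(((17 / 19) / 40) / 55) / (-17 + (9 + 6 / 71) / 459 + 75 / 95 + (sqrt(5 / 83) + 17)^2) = 71649517769372871 / 48027420584128559087800 - 53781027486057*sqrt(415) / 24013710292064279543900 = 0.00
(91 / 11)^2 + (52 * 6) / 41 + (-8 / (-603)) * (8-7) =227535307 / 2991483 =76.06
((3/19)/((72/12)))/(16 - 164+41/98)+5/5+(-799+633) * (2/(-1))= 91507352/274797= 333.00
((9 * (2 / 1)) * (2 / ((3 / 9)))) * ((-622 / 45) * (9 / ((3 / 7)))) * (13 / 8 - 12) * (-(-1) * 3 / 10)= 4878657 / 50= 97573.14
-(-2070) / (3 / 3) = 2070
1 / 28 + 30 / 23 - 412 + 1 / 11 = -2908471 / 7084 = -410.57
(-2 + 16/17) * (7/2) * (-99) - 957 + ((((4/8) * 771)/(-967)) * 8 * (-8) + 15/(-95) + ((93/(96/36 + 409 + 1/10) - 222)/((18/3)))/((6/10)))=-7250209038803/11575045119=-626.37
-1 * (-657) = 657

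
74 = 74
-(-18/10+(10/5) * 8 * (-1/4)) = 29/5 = 5.80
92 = 92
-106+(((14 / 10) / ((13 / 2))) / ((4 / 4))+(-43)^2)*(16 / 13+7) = 12771723 / 845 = 15114.47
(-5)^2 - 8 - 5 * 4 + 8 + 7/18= 97/18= 5.39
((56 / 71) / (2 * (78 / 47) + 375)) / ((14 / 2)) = 376 / 1262451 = 0.00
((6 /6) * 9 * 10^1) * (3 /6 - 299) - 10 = -26875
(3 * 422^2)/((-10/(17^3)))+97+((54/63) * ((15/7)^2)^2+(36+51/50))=-220573265875453/840350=-262477855.51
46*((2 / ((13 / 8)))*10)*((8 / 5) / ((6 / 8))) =47104 / 39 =1207.79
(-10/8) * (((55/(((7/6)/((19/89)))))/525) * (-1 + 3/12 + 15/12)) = -209/17444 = -0.01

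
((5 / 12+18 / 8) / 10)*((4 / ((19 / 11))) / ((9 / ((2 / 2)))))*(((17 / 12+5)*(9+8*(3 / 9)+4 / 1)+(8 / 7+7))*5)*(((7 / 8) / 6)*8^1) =602470 / 13851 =43.50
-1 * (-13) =13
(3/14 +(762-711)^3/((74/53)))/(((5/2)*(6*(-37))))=-171.18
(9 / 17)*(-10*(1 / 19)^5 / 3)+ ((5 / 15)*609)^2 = 1734638582717 / 42093683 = 41209.00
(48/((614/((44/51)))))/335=352/1748365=0.00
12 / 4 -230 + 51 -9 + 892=707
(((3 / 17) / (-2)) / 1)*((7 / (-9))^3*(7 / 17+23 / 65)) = 16121 / 507195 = 0.03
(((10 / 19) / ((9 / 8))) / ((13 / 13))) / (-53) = -80 / 9063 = -0.01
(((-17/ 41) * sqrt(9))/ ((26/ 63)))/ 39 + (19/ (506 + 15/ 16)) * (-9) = -46602369/ 112402238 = -0.41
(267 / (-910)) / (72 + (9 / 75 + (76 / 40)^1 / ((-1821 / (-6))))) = -810345 / 199201912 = -0.00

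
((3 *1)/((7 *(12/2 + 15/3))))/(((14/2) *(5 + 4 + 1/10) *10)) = 3/49049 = 0.00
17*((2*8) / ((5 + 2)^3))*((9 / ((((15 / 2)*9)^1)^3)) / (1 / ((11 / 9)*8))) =191488 / 843908625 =0.00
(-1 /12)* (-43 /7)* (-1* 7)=-43 /12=-3.58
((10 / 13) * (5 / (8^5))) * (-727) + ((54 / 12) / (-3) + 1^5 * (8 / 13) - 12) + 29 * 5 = 28121345 / 212992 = 132.03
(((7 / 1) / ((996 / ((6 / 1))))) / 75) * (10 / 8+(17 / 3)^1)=7 / 1800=0.00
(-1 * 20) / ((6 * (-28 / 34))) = 85 / 21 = 4.05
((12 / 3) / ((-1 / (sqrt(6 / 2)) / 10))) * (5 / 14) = -100 * sqrt(3) / 7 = -24.74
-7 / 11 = -0.64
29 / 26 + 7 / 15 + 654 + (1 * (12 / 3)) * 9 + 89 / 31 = 8395937 / 12090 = 694.45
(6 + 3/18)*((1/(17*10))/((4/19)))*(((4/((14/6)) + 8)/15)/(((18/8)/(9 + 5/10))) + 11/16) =36372517/61689600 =0.59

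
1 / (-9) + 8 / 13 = 59 / 117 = 0.50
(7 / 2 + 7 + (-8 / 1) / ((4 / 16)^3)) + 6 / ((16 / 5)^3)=-1026697 / 2048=-501.32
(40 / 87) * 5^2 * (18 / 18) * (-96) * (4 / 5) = -882.76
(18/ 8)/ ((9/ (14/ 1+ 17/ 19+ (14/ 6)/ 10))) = 8623/ 2280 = 3.78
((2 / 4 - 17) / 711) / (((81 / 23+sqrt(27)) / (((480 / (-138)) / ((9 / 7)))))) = 0.01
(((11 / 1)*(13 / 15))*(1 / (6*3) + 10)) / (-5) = -25883 / 1350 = -19.17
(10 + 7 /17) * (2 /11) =354 /187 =1.89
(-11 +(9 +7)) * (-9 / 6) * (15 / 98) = -225 / 196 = -1.15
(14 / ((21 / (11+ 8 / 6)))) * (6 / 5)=148 / 15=9.87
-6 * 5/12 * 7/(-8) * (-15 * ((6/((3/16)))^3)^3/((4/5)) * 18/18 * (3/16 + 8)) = -11815455031296000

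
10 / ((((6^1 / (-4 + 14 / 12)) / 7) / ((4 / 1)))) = -1190 / 9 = -132.22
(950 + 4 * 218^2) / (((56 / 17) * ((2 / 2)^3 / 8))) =3247782 / 7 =463968.86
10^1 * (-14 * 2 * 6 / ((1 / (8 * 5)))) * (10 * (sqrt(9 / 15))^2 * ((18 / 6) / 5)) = -241920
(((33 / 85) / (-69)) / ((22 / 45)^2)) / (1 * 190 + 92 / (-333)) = -134865 / 1086914312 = -0.00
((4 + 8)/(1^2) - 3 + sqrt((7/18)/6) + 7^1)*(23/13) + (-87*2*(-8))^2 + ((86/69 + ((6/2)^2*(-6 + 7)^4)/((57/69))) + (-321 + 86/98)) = 23*sqrt(21)/234 + 1617923212631/835107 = 1937384.78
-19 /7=-2.71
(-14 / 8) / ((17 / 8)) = -0.82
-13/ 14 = -0.93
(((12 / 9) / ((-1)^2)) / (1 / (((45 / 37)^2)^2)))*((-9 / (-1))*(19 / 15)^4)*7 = 886704084 / 1874161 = 473.12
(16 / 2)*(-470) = -3760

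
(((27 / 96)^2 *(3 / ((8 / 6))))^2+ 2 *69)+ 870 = 16911965169 / 16777216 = 1008.03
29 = 29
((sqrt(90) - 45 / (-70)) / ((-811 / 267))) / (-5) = 2403 / 56770 +801*sqrt(10) / 4055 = 0.67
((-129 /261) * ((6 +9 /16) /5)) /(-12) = 301 /5568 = 0.05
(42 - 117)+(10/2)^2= -50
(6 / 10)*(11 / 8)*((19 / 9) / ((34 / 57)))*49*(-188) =-9145213 / 340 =-26897.69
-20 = -20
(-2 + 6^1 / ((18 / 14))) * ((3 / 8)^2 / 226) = 3 / 1808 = 0.00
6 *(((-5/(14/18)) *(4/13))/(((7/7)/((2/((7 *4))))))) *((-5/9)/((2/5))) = 750/637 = 1.18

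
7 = 7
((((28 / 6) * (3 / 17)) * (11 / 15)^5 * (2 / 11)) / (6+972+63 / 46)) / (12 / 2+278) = 4714402 / 41292197971875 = 0.00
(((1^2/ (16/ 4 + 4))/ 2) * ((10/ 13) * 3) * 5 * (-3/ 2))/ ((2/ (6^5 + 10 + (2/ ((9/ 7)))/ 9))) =-1970875/ 468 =-4211.27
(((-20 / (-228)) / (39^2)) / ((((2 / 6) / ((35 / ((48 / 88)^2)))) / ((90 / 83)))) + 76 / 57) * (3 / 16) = 0.25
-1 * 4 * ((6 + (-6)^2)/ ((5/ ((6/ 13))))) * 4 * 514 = -2072448/ 65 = -31883.82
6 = 6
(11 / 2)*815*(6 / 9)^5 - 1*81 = 123757 / 243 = 509.29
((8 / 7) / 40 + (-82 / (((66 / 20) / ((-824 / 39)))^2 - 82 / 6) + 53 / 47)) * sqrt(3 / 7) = 32761461193686 * sqrt(21) / 31998256156895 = 4.69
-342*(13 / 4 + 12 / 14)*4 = -39330 / 7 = -5618.57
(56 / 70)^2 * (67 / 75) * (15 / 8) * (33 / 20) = 2211 / 1250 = 1.77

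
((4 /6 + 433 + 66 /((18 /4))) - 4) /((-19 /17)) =-397.56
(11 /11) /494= 1 /494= 0.00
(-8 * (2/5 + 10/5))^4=135895.45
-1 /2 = -0.50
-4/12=-1/3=-0.33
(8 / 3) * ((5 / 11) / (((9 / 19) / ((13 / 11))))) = 9880 / 3267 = 3.02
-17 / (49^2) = -17 / 2401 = -0.01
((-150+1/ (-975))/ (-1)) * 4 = 600.00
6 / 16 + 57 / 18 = 85 / 24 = 3.54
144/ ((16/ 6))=54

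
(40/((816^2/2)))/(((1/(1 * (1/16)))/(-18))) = -5/36992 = -0.00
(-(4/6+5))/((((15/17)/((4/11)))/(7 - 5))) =-2312/495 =-4.67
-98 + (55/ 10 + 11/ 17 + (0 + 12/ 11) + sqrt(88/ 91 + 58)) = -33945/ 374 + sqrt(488306)/ 91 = -83.08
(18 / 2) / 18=1 / 2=0.50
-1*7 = -7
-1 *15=-15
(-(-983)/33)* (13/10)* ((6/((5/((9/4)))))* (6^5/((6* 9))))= 4140396/275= 15055.99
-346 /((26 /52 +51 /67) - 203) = 46364 /27033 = 1.72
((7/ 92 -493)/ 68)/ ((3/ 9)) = -136047/ 6256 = -21.75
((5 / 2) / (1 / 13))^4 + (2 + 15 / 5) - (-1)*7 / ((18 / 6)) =53552227 / 48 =1115671.40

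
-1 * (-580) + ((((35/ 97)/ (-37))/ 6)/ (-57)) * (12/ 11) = 1305175810/ 2250303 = 580.00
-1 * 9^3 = -729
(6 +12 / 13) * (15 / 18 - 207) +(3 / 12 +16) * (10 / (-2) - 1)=-39645 / 26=-1524.81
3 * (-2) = -6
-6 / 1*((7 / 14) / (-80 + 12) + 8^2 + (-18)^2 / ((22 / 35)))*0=0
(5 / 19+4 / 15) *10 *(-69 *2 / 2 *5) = -34730 / 19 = -1827.89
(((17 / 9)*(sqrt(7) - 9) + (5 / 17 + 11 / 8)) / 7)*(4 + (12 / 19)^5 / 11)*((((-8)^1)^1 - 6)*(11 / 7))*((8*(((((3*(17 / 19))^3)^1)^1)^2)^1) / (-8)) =-58915512231176161485 / 815431812287533 + 7258868333518746888*sqrt(7) / 815431812287533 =-48698.56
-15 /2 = -7.50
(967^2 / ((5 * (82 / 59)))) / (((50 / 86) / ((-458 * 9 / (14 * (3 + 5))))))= -4889353154373 / 574000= -8518036.85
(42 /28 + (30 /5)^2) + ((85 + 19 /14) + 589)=4990 /7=712.86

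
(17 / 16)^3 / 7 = 0.17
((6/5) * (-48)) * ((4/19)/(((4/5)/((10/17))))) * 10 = -28800/323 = -89.16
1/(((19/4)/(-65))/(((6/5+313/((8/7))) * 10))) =-715195/19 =-37641.84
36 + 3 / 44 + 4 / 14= 11197 / 308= 36.35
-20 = -20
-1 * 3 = -3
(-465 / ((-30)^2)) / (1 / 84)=-217 / 5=-43.40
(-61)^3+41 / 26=-5901465 / 26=-226979.42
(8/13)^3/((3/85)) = 43520/6591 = 6.60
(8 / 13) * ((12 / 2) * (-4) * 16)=-3072 / 13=-236.31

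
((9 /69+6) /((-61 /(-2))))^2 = 79524 /1968409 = 0.04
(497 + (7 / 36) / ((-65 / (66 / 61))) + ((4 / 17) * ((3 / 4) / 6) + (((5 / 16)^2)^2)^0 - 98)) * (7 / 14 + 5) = 889804223 / 404430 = 2200.14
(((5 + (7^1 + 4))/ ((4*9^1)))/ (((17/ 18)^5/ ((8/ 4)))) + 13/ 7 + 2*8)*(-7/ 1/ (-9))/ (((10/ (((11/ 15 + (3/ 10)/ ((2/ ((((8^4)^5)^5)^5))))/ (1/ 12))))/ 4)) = 119475167593387847728270136962887502714285819401111577567406569143668772751823194080053975904734407843275861700649212259303763683499348980453255744517869377532546124058287188268895007503262302317233331055424244913307870264560837968504829578160612445425324288772439413607175237593472362711860378789201651182054555007736645933122079305380455482906608765844353733582542067980594150145614665215051495423017382717972015038914117870344151592811659188965796271670014072/ 319467825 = 373981848073081687422732300000000000000000000000000000000000000000000000000000000000000000000000000000000000000000000000000000000000000000000000000000000000000000000000000000000000000000000000000000000000000000000000000000000000000000000000000000000000000000000000000000000000000000000000000000000000000000000000000000000000000000000000000000000000000000000000000000000000000000000000000000000000000000000000000000000000000000000000000000000000000000000.00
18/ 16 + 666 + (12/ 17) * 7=91401/ 136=672.07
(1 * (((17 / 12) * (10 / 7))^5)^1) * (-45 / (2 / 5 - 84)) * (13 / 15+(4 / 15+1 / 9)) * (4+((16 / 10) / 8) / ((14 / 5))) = 22185265625 / 239600592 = 92.59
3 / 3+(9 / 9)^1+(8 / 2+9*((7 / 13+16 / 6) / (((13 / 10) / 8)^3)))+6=192342732 / 28561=6734.45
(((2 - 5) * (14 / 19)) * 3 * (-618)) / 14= 5562 / 19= 292.74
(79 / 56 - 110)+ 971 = 48295 / 56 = 862.41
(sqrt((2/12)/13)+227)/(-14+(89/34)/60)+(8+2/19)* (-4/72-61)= -2488488113/4868541-340* sqrt(78)/370123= -511.14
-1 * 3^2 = -9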